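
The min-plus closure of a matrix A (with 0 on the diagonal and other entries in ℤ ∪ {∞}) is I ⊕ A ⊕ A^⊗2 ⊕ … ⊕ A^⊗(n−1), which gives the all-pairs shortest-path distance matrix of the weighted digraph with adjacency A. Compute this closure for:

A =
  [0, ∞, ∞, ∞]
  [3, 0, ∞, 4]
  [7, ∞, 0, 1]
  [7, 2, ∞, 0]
Closure =
  [0, ∞, ∞, ∞]
  [3, 0, ∞, 4]
  [6, 3, 0, 1]
  [5, 2, ∞, 0]

This is the Floyd-Warshall all-pairs shortest-path computation. For each intermediate vertex k = 0, 1, …, 3, update dist[i][j] ← min(dist[i][j], dist[i][k] + dist[k][j]). The final matrix gives, for each (i, j), the minimum total weight of any directed path from i to j (possibly empty when i = j).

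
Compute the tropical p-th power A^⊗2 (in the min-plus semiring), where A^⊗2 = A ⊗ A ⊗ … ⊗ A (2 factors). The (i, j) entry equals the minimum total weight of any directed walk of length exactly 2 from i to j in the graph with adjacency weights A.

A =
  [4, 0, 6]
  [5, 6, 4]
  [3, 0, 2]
A^⊗2 =
  [5, 4, 4]
  [7, 4, 6]
  [5, 2, 4]

Each entry (A^⊗2)_ij equals the minimum over all length-2 walks i = v_0 → v_1 → … → v_2 = j of Σ_t A[v_t][v_{t+1}]. For example, for (i, j) = (0, 2) we minimise over 3 possible intermediate vertex sequences; the minimum is 4, attained along the walk 0 → 1 → 2.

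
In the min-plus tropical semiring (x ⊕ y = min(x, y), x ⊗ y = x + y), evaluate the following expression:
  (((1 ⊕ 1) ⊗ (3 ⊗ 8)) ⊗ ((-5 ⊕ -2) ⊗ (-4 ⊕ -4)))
(((1 ⊕ 1) ⊗ (3 ⊗ 8)) ⊗ ((-5 ⊕ -2) ⊗ (-4 ⊕ -4))) = 3

Expand innermost to outermost. Recall ⊕ takes the minimum of its arguments and ⊗ takes their sum. Working out the expression (((1 ⊕ 1) ⊗ (3 ⊗ 8)) ⊗ ((-5 ⊕ -2) ⊗ (-4 ⊕ -4))) gives 3.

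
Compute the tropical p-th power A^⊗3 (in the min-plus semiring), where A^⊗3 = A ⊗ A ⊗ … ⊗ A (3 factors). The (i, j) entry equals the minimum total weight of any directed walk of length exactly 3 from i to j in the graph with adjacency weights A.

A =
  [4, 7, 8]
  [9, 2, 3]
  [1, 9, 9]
A^⊗3 =
  [11, 11, 12]
  [6, 6, 7]
  [9, 10, 11]

Each entry (A^⊗3)_ij equals the minimum over all length-3 walks i = v_0 → v_1 → … → v_3 = j of Σ_t A[v_t][v_{t+1}]. For example, for (i, j) = (0, 2) we minimise over 9 possible intermediate vertex sequences; the minimum is 12, attained along the walk 0 → 1 → 1 → 2.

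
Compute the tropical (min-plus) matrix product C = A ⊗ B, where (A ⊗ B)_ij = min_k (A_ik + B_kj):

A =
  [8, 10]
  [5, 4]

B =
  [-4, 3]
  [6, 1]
A ⊗ B =
  [4, 11]
  [1, 5]

Apply the min-plus product entry-by-entry:
  C[0][0] = min over k of (A[0][0] + B[0][0] = 8 + -4 = 4, A[0][1] + B[1][0] = 10 + 6 = 16) = 4 (attained at k = 0)
  C[0][1] = min over k of (A[0][0] + B[0][1] = 8 + 3 = 11, A[0][1] + B[1][1] = 10 + 1 = 11) = 11 (attained at k = 0)
  C[1][0] = min over k of (A[1][0] + B[0][0] = 5 + -4 = 1, A[1][1] + B[1][0] = 4 + 6 = 10) = 1 (attained at k = 0)
  C[1][1] = min over k of (A[1][0] + B[0][1] = 5 + 3 = 8, A[1][1] + B[1][1] = 4 + 1 = 5) = 5 (attained at k = 1)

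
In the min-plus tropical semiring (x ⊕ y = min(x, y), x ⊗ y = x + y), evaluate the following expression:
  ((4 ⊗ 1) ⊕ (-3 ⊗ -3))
((4 ⊗ 1) ⊕ (-3 ⊗ -3)) = -6

Expand innermost to outermost. Recall ⊕ takes the minimum of its arguments and ⊗ takes their sum. Working out the expression ((4 ⊗ 1) ⊕ (-3 ⊗ -3)) gives -6.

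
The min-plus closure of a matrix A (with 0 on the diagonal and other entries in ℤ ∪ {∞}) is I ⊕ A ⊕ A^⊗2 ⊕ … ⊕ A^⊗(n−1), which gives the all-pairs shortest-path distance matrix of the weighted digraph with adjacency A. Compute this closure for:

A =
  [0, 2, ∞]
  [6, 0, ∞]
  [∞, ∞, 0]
Closure =
  [0, 2, ∞]
  [6, 0, ∞]
  [∞, ∞, 0]

This is the Floyd-Warshall all-pairs shortest-path computation. For each intermediate vertex k = 0, 1, …, 2, update dist[i][j] ← min(dist[i][j], dist[i][k] + dist[k][j]). The final matrix gives, for each (i, j), the minimum total weight of any directed path from i to j (possibly empty when i = j).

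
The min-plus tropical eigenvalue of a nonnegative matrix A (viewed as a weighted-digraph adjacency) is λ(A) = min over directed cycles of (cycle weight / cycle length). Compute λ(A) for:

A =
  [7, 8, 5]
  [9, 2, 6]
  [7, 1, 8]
λ(A) = 2

Enumerate directed cycles and compute their means (weight / length). Sample:
  cycle 0 → 0: weight = 7, length = 1, mean = 7/1 ≈ 7.000
  cycle 1 → 1: weight = 2, length = 1, mean = 2/1 ≈ 2.000
  cycle 2 → 2: weight = 8, length = 1, mean = 8/1 ≈ 8.000
  cycle 0 → 1 → 0: weight = 17, length = 2, mean = 17/2 ≈ 8.500
  cycle 0 → 2 → 0: weight = 12, length = 2, mean = 12/2 ≈ 6.000
  cycle 1 → 0 → 1: weight = 17, length = 2, mean = 17/2 ≈ 8.500
Minimum mean = 2.000, attained e.g. along the cycle 1 → 1 with weight 2 and length 1. So λ(A) = 2/1 = 2.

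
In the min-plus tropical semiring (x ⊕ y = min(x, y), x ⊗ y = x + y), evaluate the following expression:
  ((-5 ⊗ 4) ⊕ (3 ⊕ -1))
((-5 ⊗ 4) ⊕ (3 ⊕ -1)) = -1

Expand innermost to outermost. Recall ⊕ takes the minimum of its arguments and ⊗ takes their sum. Working out the expression ((-5 ⊗ 4) ⊕ (3 ⊕ -1)) gives -1.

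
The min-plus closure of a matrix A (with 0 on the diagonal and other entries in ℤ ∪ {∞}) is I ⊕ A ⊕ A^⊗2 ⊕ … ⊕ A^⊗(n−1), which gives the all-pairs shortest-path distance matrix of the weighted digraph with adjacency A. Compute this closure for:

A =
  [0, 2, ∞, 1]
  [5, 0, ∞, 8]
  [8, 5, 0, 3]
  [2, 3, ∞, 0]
Closure =
  [0, 2, ∞, 1]
  [5, 0, ∞, 6]
  [5, 5, 0, 3]
  [2, 3, ∞, 0]

This is the Floyd-Warshall all-pairs shortest-path computation. For each intermediate vertex k = 0, 1, …, 3, update dist[i][j] ← min(dist[i][j], dist[i][k] + dist[k][j]). The final matrix gives, for each (i, j), the minimum total weight of any directed path from i to j (possibly empty when i = j).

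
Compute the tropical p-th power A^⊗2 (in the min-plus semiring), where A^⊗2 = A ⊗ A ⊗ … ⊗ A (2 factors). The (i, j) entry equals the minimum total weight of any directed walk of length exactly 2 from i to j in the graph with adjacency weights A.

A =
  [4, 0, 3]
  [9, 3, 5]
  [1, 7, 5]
A^⊗2 =
  [4, 3, 5]
  [6, 6, 8]
  [5, 1, 4]

Each entry (A^⊗2)_ij equals the minimum over all length-2 walks i = v_0 → v_1 → … → v_2 = j of Σ_t A[v_t][v_{t+1}]. For example, for (i, j) = (0, 2) we minimise over 3 possible intermediate vertex sequences; the minimum is 5, attained along the walk 0 → 1 → 2.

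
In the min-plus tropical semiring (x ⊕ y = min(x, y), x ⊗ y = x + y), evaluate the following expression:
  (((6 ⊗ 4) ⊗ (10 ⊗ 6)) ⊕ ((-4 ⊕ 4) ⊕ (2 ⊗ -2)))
(((6 ⊗ 4) ⊗ (10 ⊗ 6)) ⊕ ((-4 ⊕ 4) ⊕ (2 ⊗ -2))) = -4

Expand innermost to outermost. Recall ⊕ takes the minimum of its arguments and ⊗ takes their sum. Working out the expression (((6 ⊗ 4) ⊗ (10 ⊗ 6)) ⊕ ((-4 ⊕ 4) ⊕ (2 ⊗ -2))) gives -4.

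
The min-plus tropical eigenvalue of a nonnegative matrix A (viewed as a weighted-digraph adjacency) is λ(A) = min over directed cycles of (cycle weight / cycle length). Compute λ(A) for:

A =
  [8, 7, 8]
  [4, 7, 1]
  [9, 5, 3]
λ(A) = 3

Enumerate directed cycles and compute their means (weight / length). Sample:
  cycle 0 → 0: weight = 8, length = 1, mean = 8/1 ≈ 8.000
  cycle 1 → 1: weight = 7, length = 1, mean = 7/1 ≈ 7.000
  cycle 2 → 2: weight = 3, length = 1, mean = 3/1 ≈ 3.000
  cycle 0 → 1 → 0: weight = 11, length = 2, mean = 11/2 ≈ 5.500
  cycle 0 → 2 → 0: weight = 17, length = 2, mean = 17/2 ≈ 8.500
  cycle 1 → 0 → 1: weight = 11, length = 2, mean = 11/2 ≈ 5.500
Minimum mean = 3.000, attained e.g. along the cycle 2 → 2 with weight 3 and length 1. So λ(A) = 3/1 = 3.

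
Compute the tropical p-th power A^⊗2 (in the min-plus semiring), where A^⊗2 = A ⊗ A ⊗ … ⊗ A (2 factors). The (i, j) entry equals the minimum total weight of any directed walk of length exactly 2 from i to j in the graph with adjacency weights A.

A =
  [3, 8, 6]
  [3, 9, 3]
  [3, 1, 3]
A^⊗2 =
  [6, 7, 9]
  [6, 4, 6]
  [4, 4, 4]

Each entry (A^⊗2)_ij equals the minimum over all length-2 walks i = v_0 → v_1 → … → v_2 = j of Σ_t A[v_t][v_{t+1}]. For example, for (i, j) = (0, 2) we minimise over 3 possible intermediate vertex sequences; the minimum is 9, attained along the walk 0 → 0 → 2.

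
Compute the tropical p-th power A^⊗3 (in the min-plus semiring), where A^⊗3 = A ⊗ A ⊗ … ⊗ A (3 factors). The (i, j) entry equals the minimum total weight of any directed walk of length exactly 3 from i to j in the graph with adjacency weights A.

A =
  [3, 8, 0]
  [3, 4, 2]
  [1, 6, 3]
A^⊗3 =
  [4, 9, 1]
  [4, 9, 3]
  [2, 7, 4]

Each entry (A^⊗3)_ij equals the minimum over all length-3 walks i = v_0 → v_1 → … → v_3 = j of Σ_t A[v_t][v_{t+1}]. For example, for (i, j) = (0, 2) we minimise over 9 possible intermediate vertex sequences; the minimum is 1, attained along the walk 0 → 2 → 0 → 2.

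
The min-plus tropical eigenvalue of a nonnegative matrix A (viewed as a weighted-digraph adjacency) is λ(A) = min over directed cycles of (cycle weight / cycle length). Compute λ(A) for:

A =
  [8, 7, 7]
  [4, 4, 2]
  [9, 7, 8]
λ(A) = 4

Enumerate directed cycles and compute their means (weight / length). Sample:
  cycle 0 → 0: weight = 8, length = 1, mean = 8/1 ≈ 8.000
  cycle 1 → 1: weight = 4, length = 1, mean = 4/1 ≈ 4.000
  cycle 2 → 2: weight = 8, length = 1, mean = 8/1 ≈ 8.000
  cycle 0 → 1 → 0: weight = 11, length = 2, mean = 11/2 ≈ 5.500
  cycle 0 → 2 → 0: weight = 16, length = 2, mean = 16/2 ≈ 8.000
  cycle 1 → 0 → 1: weight = 11, length = 2, mean = 11/2 ≈ 5.500
Minimum mean = 4.000, attained e.g. along the cycle 1 → 1 with weight 4 and length 1. So λ(A) = 4/1 = 4.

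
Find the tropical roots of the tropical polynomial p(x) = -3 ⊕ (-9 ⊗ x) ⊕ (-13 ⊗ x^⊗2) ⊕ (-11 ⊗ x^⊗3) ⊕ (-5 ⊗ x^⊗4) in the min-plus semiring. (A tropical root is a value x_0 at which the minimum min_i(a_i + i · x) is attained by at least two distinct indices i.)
Roots: {-6, -2, 4, 6}

Each tropical root is a break point of the lower envelope of the lines y = a_i + i · x (there are 5 lines, with slopes 0, 1, ..., 4). Only the lines that attain the minimum somewhere contribute to roots; other lines are dominated. Here the surviving (envelope) indices are i = 4, i = 3, i = 2, i = 1, i = 0.
Intersections between consecutive envelope lines give the roots: for adjacent envelope indices i < j the intersection is x = (a_i − a_j) / (j − i). Reading off the sorted break points: {-6, -2, 4, 6}.
Verification: at each break x_0, at least two indices attain the minimum of min_i(a_i + i · x_0).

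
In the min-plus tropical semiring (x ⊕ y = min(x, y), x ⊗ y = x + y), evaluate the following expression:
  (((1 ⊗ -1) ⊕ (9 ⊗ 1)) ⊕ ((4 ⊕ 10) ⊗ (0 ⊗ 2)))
(((1 ⊗ -1) ⊕ (9 ⊗ 1)) ⊕ ((4 ⊕ 10) ⊗ (0 ⊗ 2))) = 0

Expand innermost to outermost. Recall ⊕ takes the minimum of its arguments and ⊗ takes their sum. Working out the expression (((1 ⊗ -1) ⊕ (9 ⊗ 1)) ⊕ ((4 ⊕ 10) ⊗ (0 ⊗ 2))) gives 0.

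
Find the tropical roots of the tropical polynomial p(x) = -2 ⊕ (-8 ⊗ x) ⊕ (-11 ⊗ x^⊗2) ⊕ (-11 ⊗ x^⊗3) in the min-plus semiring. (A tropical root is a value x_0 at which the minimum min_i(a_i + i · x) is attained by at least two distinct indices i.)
Roots: {0, 3, 6}

Each tropical root is a break point of the lower envelope of the lines y = a_i + i · x (there are 4 lines, with slopes 0, 1, ..., 3). Only the lines that attain the minimum somewhere contribute to roots; other lines are dominated. Here the surviving (envelope) indices are i = 3, i = 2, i = 1, i = 0.
Intersections between consecutive envelope lines give the roots: for adjacent envelope indices i < j the intersection is x = (a_i − a_j) / (j − i). Reading off the sorted break points: {0, 3, 6}.
Verification: at each break x_0, at least two indices attain the minimum of min_i(a_i + i · x_0).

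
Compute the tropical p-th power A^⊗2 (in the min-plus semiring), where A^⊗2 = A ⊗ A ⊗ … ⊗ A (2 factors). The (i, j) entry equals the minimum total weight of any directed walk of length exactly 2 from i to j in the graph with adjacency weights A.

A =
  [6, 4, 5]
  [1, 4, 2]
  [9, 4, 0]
A^⊗2 =
  [5, 8, 5]
  [5, 5, 2]
  [5, 4, 0]

Each entry (A^⊗2)_ij equals the minimum over all length-2 walks i = v_0 → v_1 → … → v_2 = j of Σ_t A[v_t][v_{t+1}]. For example, for (i, j) = (0, 2) we minimise over 3 possible intermediate vertex sequences; the minimum is 5, attained along the walk 0 → 2 → 2.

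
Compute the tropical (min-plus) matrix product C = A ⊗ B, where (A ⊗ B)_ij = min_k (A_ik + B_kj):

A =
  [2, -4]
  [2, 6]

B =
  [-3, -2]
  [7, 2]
A ⊗ B =
  [-1, -2]
  [-1, 0]

Apply the min-plus product entry-by-entry:
  C[0][0] = min over k of (A[0][0] + B[0][0] = 2 + -3 = -1, A[0][1] + B[1][0] = -4 + 7 = 3) = -1 (attained at k = 0)
  C[0][1] = min over k of (A[0][0] + B[0][1] = 2 + -2 = 0, A[0][1] + B[1][1] = -4 + 2 = -2) = -2 (attained at k = 1)
  C[1][0] = min over k of (A[1][0] + B[0][0] = 2 + -3 = -1, A[1][1] + B[1][0] = 6 + 7 = 13) = -1 (attained at k = 0)
  C[1][1] = min over k of (A[1][0] + B[0][1] = 2 + -2 = 0, A[1][1] + B[1][1] = 6 + 2 = 8) = 0 (attained at k = 0)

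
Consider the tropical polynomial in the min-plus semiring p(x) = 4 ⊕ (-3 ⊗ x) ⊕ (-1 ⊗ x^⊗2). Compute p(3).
p(3) = 0

A tropical monomial a ⊗ x^⊗i evaluates to a + i · x. Evaluating each term at x = 3:
  Term 0 contributes 4 + 0 · 3 = 4
  Term 1 contributes -3 + 1 · 3 = 0
  Term 2 contributes -1 + 2 · 3 = 5
p(3) = ⊕ of these = min[4, 0, 5] = 0.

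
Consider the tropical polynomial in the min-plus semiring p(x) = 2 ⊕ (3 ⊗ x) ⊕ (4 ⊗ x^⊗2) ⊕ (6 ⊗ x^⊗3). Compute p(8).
p(8) = 2

A tropical monomial a ⊗ x^⊗i evaluates to a + i · x. Evaluating each term at x = 8:
  Term 0 contributes 2 + 0 · 8 = 2
  Term 1 contributes 3 + 1 · 8 = 11
  Term 2 contributes 4 + 2 · 8 = 20
  Term 3 contributes 6 + 3 · 8 = 30
p(8) = ⊕ of these = min[2, 11, 20, 30] = 2.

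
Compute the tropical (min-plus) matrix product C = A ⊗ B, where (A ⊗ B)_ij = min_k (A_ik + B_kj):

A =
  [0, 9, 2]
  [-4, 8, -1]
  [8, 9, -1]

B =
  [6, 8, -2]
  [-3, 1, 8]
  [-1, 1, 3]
A ⊗ B =
  [1, 3, -2]
  [-2, 0, -6]
  [-2, 0, 2]

Apply the min-plus product entry-by-entry:
  C[0][0] = min over k of (A[0][0] + B[0][0] = 0 + 6 = 6, A[0][1] + B[1][0] = 9 + -3 = 6, A[0][2] + B[2][0] = 2 + -1 = 1) = 1 (attained at k = 2)
  C[0][1] = min over k of (A[0][0] + B[0][1] = 0 + 8 = 8, A[0][1] + B[1][1] = 9 + 1 = 10, A[0][2] + B[2][1] = 2 + 1 = 3) = 3 (attained at k = 2)
  C[0][2] = min over k of (A[0][0] + B[0][2] = 0 + -2 = -2, A[0][1] + B[1][2] = 9 + 8 = 17, A[0][2] + B[2][2] = 2 + 3 = 5) = -2 (attained at k = 0)
  C[1][0] = min over k of (A[1][0] + B[0][0] = -4 + 6 = 2, A[1][1] + B[1][0] = 8 + -3 = 5, A[1][2] + B[2][0] = -1 + -1 = -2) = -2 (attained at k = 2)
  C[1][1] = min over k of (A[1][0] + B[0][1] = -4 + 8 = 4, A[1][1] + B[1][1] = 8 + 1 = 9, A[1][2] + B[2][1] = -1 + 1 = 0) = 0 (attained at k = 2)
  C[1][2] = min over k of (A[1][0] + B[0][2] = -4 + -2 = -6, A[1][1] + B[1][2] = 8 + 8 = 16, A[1][2] + B[2][2] = -1 + 3 = 2) = -6 (attained at k = 0)
  C[2][0] = min over k of (A[2][0] + B[0][0] = 8 + 6 = 14, A[2][1] + B[1][0] = 9 + -3 = 6, A[2][2] + B[2][0] = -1 + -1 = -2) = -2 (attained at k = 2)
  C[2][1] = min over k of (A[2][0] + B[0][1] = 8 + 8 = 16, A[2][1] + B[1][1] = 9 + 1 = 10, A[2][2] + B[2][1] = -1 + 1 = 0) = 0 (attained at k = 2)
  C[2][2] = min over k of (A[2][0] + B[0][2] = 8 + -2 = 6, A[2][1] + B[1][2] = 9 + 8 = 17, A[2][2] + B[2][2] = -1 + 3 = 2) = 2 (attained at k = 2)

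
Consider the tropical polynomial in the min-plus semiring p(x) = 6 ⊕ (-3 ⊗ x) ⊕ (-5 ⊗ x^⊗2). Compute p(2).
p(2) = -1

A tropical monomial a ⊗ x^⊗i evaluates to a + i · x. Evaluating each term at x = 2:
  Term 0 contributes 6 + 0 · 2 = 6
  Term 1 contributes -3 + 1 · 2 = -1
  Term 2 contributes -5 + 2 · 2 = -1
p(2) = ⊕ of these = min[6, -1, -1] = -1.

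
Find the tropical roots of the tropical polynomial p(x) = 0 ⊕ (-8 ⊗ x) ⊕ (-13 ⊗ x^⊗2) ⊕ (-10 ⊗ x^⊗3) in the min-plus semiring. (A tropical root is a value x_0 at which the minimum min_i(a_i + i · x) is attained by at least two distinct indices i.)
Roots: {-3, 5, 8}

Each tropical root is a break point of the lower envelope of the lines y = a_i + i · x (there are 4 lines, with slopes 0, 1, ..., 3). Only the lines that attain the minimum somewhere contribute to roots; other lines are dominated. Here the surviving (envelope) indices are i = 3, i = 2, i = 1, i = 0.
Intersections between consecutive envelope lines give the roots: for adjacent envelope indices i < j the intersection is x = (a_i − a_j) / (j − i). Reading off the sorted break points: {-3, 5, 8}.
Verification: at each break x_0, at least two indices attain the minimum of min_i(a_i + i · x_0).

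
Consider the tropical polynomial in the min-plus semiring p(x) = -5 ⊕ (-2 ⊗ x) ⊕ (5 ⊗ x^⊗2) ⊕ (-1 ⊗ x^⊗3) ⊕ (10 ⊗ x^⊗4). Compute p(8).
p(8) = -5

A tropical monomial a ⊗ x^⊗i evaluates to a + i · x. Evaluating each term at x = 8:
  Term 0 contributes -5 + 0 · 8 = -5
  Term 1 contributes -2 + 1 · 8 = 6
  Term 2 contributes 5 + 2 · 8 = 21
  Term 3 contributes -1 + 3 · 8 = 23
  Term 4 contributes 10 + 4 · 8 = 42
p(8) = ⊕ of these = min[-5, 6, 21, 23, 42] = -5.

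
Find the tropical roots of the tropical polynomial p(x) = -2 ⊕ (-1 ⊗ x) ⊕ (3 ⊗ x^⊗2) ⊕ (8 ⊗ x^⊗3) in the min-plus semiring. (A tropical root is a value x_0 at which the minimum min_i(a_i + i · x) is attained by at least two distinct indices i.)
Roots: {-5, -4, -1}

Each tropical root is a break point of the lower envelope of the lines y = a_i + i · x (there are 4 lines, with slopes 0, 1, ..., 3). Only the lines that attain the minimum somewhere contribute to roots; other lines are dominated. Here the surviving (envelope) indices are i = 3, i = 2, i = 1, i = 0.
Intersections between consecutive envelope lines give the roots: for adjacent envelope indices i < j the intersection is x = (a_i − a_j) / (j − i). Reading off the sorted break points: {-5, -4, -1}.
Verification: at each break x_0, at least two indices attain the minimum of min_i(a_i + i · x_0).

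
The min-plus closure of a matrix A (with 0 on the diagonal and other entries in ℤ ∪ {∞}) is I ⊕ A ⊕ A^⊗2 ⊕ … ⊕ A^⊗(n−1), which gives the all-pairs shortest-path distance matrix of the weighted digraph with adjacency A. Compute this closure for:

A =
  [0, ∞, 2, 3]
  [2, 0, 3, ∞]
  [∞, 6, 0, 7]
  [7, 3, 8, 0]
Closure =
  [0, 6, 2, 3]
  [2, 0, 3, 5]
  [8, 6, 0, 7]
  [5, 3, 6, 0]

This is the Floyd-Warshall all-pairs shortest-path computation. For each intermediate vertex k = 0, 1, …, 3, update dist[i][j] ← min(dist[i][j], dist[i][k] + dist[k][j]). The final matrix gives, for each (i, j), the minimum total weight of any directed path from i to j (possibly empty when i = j).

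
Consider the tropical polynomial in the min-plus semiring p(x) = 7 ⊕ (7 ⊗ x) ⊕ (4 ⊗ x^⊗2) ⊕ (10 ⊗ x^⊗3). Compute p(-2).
p(-2) = 0

A tropical monomial a ⊗ x^⊗i evaluates to a + i · x. Evaluating each term at x = -2:
  Term 0 contributes 7 + 0 · -2 = 7
  Term 1 contributes 7 + 1 · -2 = 5
  Term 2 contributes 4 + 2 · -2 = 0
  Term 3 contributes 10 + 3 · -2 = 4
p(-2) = ⊕ of these = min[7, 5, 0, 4] = 0.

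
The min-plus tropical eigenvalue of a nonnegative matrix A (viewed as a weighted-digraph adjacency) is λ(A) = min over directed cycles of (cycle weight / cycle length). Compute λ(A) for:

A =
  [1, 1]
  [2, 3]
λ(A) = 1

Enumerate directed cycles and compute their means (weight / length). Sample:
  cycle 0 → 0: weight = 1, length = 1, mean = 1/1 ≈ 1.000
  cycle 1 → 1: weight = 3, length = 1, mean = 3/1 ≈ 3.000
  cycle 0 → 1 → 0: weight = 3, length = 2, mean = 3/2 ≈ 1.500
  cycle 1 → 0 → 1: weight = 3, length = 2, mean = 3/2 ≈ 1.500
Minimum mean = 1.000, attained e.g. along the cycle 0 → 0 with weight 1 and length 1. So λ(A) = 1/1 = 1.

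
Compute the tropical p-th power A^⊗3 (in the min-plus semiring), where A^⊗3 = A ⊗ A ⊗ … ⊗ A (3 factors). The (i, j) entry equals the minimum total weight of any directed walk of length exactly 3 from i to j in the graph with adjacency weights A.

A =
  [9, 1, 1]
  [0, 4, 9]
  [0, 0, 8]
A^⊗3 =
  [1, 2, 2]
  [1, 1, 5]
  [1, 1, 1]

Each entry (A^⊗3)_ij equals the minimum over all length-3 walks i = v_0 → v_1 → … → v_3 = j of Σ_t A[v_t][v_{t+1}]. For example, for (i, j) = (0, 2) we minimise over 9 possible intermediate vertex sequences; the minimum is 2, attained along the walk 0 → 1 → 0 → 2.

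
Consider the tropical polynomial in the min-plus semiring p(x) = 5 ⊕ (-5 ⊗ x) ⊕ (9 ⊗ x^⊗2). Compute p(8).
p(8) = 3

A tropical monomial a ⊗ x^⊗i evaluates to a + i · x. Evaluating each term at x = 8:
  Term 0 contributes 5 + 0 · 8 = 5
  Term 1 contributes -5 + 1 · 8 = 3
  Term 2 contributes 9 + 2 · 8 = 25
p(8) = ⊕ of these = min[5, 3, 25] = 3.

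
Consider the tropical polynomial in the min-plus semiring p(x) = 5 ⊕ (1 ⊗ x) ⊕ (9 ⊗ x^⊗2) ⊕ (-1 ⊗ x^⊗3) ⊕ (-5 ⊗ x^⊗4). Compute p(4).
p(4) = 5

A tropical monomial a ⊗ x^⊗i evaluates to a + i · x. Evaluating each term at x = 4:
  Term 0 contributes 5 + 0 · 4 = 5
  Term 1 contributes 1 + 1 · 4 = 5
  Term 2 contributes 9 + 2 · 4 = 17
  Term 3 contributes -1 + 3 · 4 = 11
  Term 4 contributes -5 + 4 · 4 = 11
p(4) = ⊕ of these = min[5, 5, 17, 11, 11] = 5.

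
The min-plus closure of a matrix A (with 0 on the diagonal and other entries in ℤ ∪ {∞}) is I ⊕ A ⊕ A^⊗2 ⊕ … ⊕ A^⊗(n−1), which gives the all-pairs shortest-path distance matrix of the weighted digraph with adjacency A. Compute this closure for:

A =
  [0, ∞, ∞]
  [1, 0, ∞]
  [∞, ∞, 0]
Closure =
  [0, ∞, ∞]
  [1, 0, ∞]
  [∞, ∞, 0]

This is the Floyd-Warshall all-pairs shortest-path computation. For each intermediate vertex k = 0, 1, …, 2, update dist[i][j] ← min(dist[i][j], dist[i][k] + dist[k][j]). The final matrix gives, for each (i, j), the minimum total weight of any directed path from i to j (possibly empty when i = j).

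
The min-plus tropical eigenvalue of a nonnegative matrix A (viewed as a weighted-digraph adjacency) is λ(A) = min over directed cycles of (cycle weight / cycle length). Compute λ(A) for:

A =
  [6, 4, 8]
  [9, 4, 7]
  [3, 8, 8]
λ(A) = 4

Enumerate directed cycles and compute their means (weight / length). Sample:
  cycle 0 → 0: weight = 6, length = 1, mean = 6/1 ≈ 6.000
  cycle 1 → 1: weight = 4, length = 1, mean = 4/1 ≈ 4.000
  cycle 2 → 2: weight = 8, length = 1, mean = 8/1 ≈ 8.000
  cycle 0 → 1 → 0: weight = 13, length = 2, mean = 13/2 ≈ 6.500
  cycle 0 → 2 → 0: weight = 11, length = 2, mean = 11/2 ≈ 5.500
  cycle 1 → 0 → 1: weight = 13, length = 2, mean = 13/2 ≈ 6.500
Minimum mean = 4.000, attained e.g. along the cycle 1 → 1 with weight 4 and length 1. So λ(A) = 4/1 = 4.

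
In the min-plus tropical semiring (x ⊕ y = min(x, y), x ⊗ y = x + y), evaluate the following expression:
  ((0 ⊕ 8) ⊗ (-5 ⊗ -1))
((0 ⊕ 8) ⊗ (-5 ⊗ -1)) = -6

Expand innermost to outermost. Recall ⊕ takes the minimum of its arguments and ⊗ takes their sum. Working out the expression ((0 ⊕ 8) ⊗ (-5 ⊗ -1)) gives -6.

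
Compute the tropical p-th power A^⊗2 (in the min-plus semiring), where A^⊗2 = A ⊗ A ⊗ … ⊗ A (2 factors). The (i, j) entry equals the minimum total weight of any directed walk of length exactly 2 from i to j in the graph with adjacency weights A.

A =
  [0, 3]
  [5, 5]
A^⊗2 =
  [0, 3]
  [5, 8]

Each entry (A^⊗2)_ij equals the minimum over all length-2 walks i = v_0 → v_1 → … → v_2 = j of Σ_t A[v_t][v_{t+1}]. For example, for (i, j) = (0, 1) we minimise over 2 possible intermediate vertex sequences; the minimum is 3, attained along the walk 0 → 0 → 1.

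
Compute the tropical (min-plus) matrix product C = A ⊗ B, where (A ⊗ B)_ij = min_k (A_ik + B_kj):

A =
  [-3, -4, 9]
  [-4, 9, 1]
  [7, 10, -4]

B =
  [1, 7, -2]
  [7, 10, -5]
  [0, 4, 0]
A ⊗ B =
  [-2, 4, -9]
  [-3, 3, -6]
  [-4, 0, -4]

Apply the min-plus product entry-by-entry:
  C[0][0] = min over k of (A[0][0] + B[0][0] = -3 + 1 = -2, A[0][1] + B[1][0] = -4 + 7 = 3, A[0][2] + B[2][0] = 9 + 0 = 9) = -2 (attained at k = 0)
  C[0][1] = min over k of (A[0][0] + B[0][1] = -3 + 7 = 4, A[0][1] + B[1][1] = -4 + 10 = 6, A[0][2] + B[2][1] = 9 + 4 = 13) = 4 (attained at k = 0)
  C[0][2] = min over k of (A[0][0] + B[0][2] = -3 + -2 = -5, A[0][1] + B[1][2] = -4 + -5 = -9, A[0][2] + B[2][2] = 9 + 0 = 9) = -9 (attained at k = 1)
  C[1][0] = min over k of (A[1][0] + B[0][0] = -4 + 1 = -3, A[1][1] + B[1][0] = 9 + 7 = 16, A[1][2] + B[2][0] = 1 + 0 = 1) = -3 (attained at k = 0)
  C[1][1] = min over k of (A[1][0] + B[0][1] = -4 + 7 = 3, A[1][1] + B[1][1] = 9 + 10 = 19, A[1][2] + B[2][1] = 1 + 4 = 5) = 3 (attained at k = 0)
  C[1][2] = min over k of (A[1][0] + B[0][2] = -4 + -2 = -6, A[1][1] + B[1][2] = 9 + -5 = 4, A[1][2] + B[2][2] = 1 + 0 = 1) = -6 (attained at k = 0)
  C[2][0] = min over k of (A[2][0] + B[0][0] = 7 + 1 = 8, A[2][1] + B[1][0] = 10 + 7 = 17, A[2][2] + B[2][0] = -4 + 0 = -4) = -4 (attained at k = 2)
  C[2][1] = min over k of (A[2][0] + B[0][1] = 7 + 7 = 14, A[2][1] + B[1][1] = 10 + 10 = 20, A[2][2] + B[2][1] = -4 + 4 = 0) = 0 (attained at k = 2)
  C[2][2] = min over k of (A[2][0] + B[0][2] = 7 + -2 = 5, A[2][1] + B[1][2] = 10 + -5 = 5, A[2][2] + B[2][2] = -4 + 0 = -4) = -4 (attained at k = 2)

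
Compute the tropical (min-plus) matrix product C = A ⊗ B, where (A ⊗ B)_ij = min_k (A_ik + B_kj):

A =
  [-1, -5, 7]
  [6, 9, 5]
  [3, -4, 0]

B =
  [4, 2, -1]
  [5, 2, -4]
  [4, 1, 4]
A ⊗ B =
  [0, -3, -9]
  [9, 6, 5]
  [1, -2, -8]

Apply the min-plus product entry-by-entry:
  C[0][0] = min over k of (A[0][0] + B[0][0] = -1 + 4 = 3, A[0][1] + B[1][0] = -5 + 5 = 0, A[0][2] + B[2][0] = 7 + 4 = 11) = 0 (attained at k = 1)
  C[0][1] = min over k of (A[0][0] + B[0][1] = -1 + 2 = 1, A[0][1] + B[1][1] = -5 + 2 = -3, A[0][2] + B[2][1] = 7 + 1 = 8) = -3 (attained at k = 1)
  C[0][2] = min over k of (A[0][0] + B[0][2] = -1 + -1 = -2, A[0][1] + B[1][2] = -5 + -4 = -9, A[0][2] + B[2][2] = 7 + 4 = 11) = -9 (attained at k = 1)
  C[1][0] = min over k of (A[1][0] + B[0][0] = 6 + 4 = 10, A[1][1] + B[1][0] = 9 + 5 = 14, A[1][2] + B[2][0] = 5 + 4 = 9) = 9 (attained at k = 2)
  C[1][1] = min over k of (A[1][0] + B[0][1] = 6 + 2 = 8, A[1][1] + B[1][1] = 9 + 2 = 11, A[1][2] + B[2][1] = 5 + 1 = 6) = 6 (attained at k = 2)
  C[1][2] = min over k of (A[1][0] + B[0][2] = 6 + -1 = 5, A[1][1] + B[1][2] = 9 + -4 = 5, A[1][2] + B[2][2] = 5 + 4 = 9) = 5 (attained at k = 0)
  C[2][0] = min over k of (A[2][0] + B[0][0] = 3 + 4 = 7, A[2][1] + B[1][0] = -4 + 5 = 1, A[2][2] + B[2][0] = 0 + 4 = 4) = 1 (attained at k = 1)
  C[2][1] = min over k of (A[2][0] + B[0][1] = 3 + 2 = 5, A[2][1] + B[1][1] = -4 + 2 = -2, A[2][2] + B[2][1] = 0 + 1 = 1) = -2 (attained at k = 1)
  C[2][2] = min over k of (A[2][0] + B[0][2] = 3 + -1 = 2, A[2][1] + B[1][2] = -4 + -4 = -8, A[2][2] + B[2][2] = 0 + 4 = 4) = -8 (attained at k = 1)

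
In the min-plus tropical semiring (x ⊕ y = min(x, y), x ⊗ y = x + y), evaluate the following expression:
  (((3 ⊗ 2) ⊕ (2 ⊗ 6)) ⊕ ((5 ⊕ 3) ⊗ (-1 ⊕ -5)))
(((3 ⊗ 2) ⊕ (2 ⊗ 6)) ⊕ ((5 ⊕ 3) ⊗ (-1 ⊕ -5))) = -2

Expand innermost to outermost. Recall ⊕ takes the minimum of its arguments and ⊗ takes their sum. Working out the expression (((3 ⊗ 2) ⊕ (2 ⊗ 6)) ⊕ ((5 ⊕ 3) ⊗ (-1 ⊕ -5))) gives -2.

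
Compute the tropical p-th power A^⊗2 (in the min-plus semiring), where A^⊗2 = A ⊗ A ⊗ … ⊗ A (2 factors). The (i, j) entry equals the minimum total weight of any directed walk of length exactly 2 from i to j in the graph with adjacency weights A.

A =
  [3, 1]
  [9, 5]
A^⊗2 =
  [6, 4]
  [12, 10]

Each entry (A^⊗2)_ij equals the minimum over all length-2 walks i = v_0 → v_1 → … → v_2 = j of Σ_t A[v_t][v_{t+1}]. For example, for (i, j) = (0, 1) we minimise over 2 possible intermediate vertex sequences; the minimum is 4, attained along the walk 0 → 0 → 1.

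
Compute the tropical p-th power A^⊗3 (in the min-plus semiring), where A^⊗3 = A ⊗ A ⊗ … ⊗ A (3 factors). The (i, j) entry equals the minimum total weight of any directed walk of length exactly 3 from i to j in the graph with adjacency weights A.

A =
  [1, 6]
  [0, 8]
A^⊗3 =
  [3, 8]
  [2, 7]

Each entry (A^⊗3)_ij equals the minimum over all length-3 walks i = v_0 → v_1 → … → v_3 = j of Σ_t A[v_t][v_{t+1}]. For example, for (i, j) = (0, 1) we minimise over 4 possible intermediate vertex sequences; the minimum is 8, attained along the walk 0 → 0 → 0 → 1.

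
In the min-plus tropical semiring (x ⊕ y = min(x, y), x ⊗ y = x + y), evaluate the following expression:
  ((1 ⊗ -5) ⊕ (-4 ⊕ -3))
((1 ⊗ -5) ⊕ (-4 ⊕ -3)) = -4

Expand innermost to outermost. Recall ⊕ takes the minimum of its arguments and ⊗ takes their sum. Working out the expression ((1 ⊗ -5) ⊕ (-4 ⊕ -3)) gives -4.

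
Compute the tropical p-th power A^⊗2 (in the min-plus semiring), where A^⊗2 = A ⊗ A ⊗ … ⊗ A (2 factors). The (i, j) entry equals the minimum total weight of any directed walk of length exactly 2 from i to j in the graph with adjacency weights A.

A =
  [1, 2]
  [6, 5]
A^⊗2 =
  [2, 3]
  [7, 8]

Each entry (A^⊗2)_ij equals the minimum over all length-2 walks i = v_0 → v_1 → … → v_2 = j of Σ_t A[v_t][v_{t+1}]. For example, for (i, j) = (0, 1) we minimise over 2 possible intermediate vertex sequences; the minimum is 3, attained along the walk 0 → 0 → 1.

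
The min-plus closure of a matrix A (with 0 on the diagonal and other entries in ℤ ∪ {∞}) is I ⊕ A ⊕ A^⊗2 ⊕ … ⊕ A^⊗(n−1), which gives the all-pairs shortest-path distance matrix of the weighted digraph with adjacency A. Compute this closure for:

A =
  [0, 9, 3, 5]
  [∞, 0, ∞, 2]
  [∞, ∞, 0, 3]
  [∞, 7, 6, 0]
Closure =
  [0, 9, 3, 5]
  [∞, 0, 8, 2]
  [∞, 10, 0, 3]
  [∞, 7, 6, 0]

This is the Floyd-Warshall all-pairs shortest-path computation. For each intermediate vertex k = 0, 1, …, 3, update dist[i][j] ← min(dist[i][j], dist[i][k] + dist[k][j]). The final matrix gives, for each (i, j), the minimum total weight of any directed path from i to j (possibly empty when i = j).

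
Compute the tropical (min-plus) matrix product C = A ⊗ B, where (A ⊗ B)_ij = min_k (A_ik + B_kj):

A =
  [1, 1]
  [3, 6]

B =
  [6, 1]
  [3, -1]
A ⊗ B =
  [4, 0]
  [9, 4]

Apply the min-plus product entry-by-entry:
  C[0][0] = min over k of (A[0][0] + B[0][0] = 1 + 6 = 7, A[0][1] + B[1][0] = 1 + 3 = 4) = 4 (attained at k = 1)
  C[0][1] = min over k of (A[0][0] + B[0][1] = 1 + 1 = 2, A[0][1] + B[1][1] = 1 + -1 = 0) = 0 (attained at k = 1)
  C[1][0] = min over k of (A[1][0] + B[0][0] = 3 + 6 = 9, A[1][1] + B[1][0] = 6 + 3 = 9) = 9 (attained at k = 0)
  C[1][1] = min over k of (A[1][0] + B[0][1] = 3 + 1 = 4, A[1][1] + B[1][1] = 6 + -1 = 5) = 4 (attained at k = 0)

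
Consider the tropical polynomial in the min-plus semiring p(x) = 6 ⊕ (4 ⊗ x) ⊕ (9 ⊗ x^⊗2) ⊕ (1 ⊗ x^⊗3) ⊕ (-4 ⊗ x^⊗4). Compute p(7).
p(7) = 6

A tropical monomial a ⊗ x^⊗i evaluates to a + i · x. Evaluating each term at x = 7:
  Term 0 contributes 6 + 0 · 7 = 6
  Term 1 contributes 4 + 1 · 7 = 11
  Term 2 contributes 9 + 2 · 7 = 23
  Term 3 contributes 1 + 3 · 7 = 22
  Term 4 contributes -4 + 4 · 7 = 24
p(7) = ⊕ of these = min[6, 11, 23, 22, 24] = 6.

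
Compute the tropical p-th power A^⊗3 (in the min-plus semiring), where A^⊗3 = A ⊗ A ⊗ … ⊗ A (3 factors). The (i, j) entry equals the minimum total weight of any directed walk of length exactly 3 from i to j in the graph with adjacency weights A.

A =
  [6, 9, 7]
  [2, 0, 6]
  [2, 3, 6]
A^⊗3 =
  [11, 9, 15]
  [2, 0, 6]
  [5, 3, 9]

Each entry (A^⊗3)_ij equals the minimum over all length-3 walks i = v_0 → v_1 → … → v_3 = j of Σ_t A[v_t][v_{t+1}]. For example, for (i, j) = (0, 2) we minimise over 9 possible intermediate vertex sequences; the minimum is 15, attained along the walk 0 → 1 → 1 → 2.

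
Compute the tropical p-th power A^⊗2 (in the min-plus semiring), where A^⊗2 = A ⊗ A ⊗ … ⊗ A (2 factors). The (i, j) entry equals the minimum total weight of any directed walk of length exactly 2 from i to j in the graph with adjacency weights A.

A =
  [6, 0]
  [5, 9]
A^⊗2 =
  [5, 6]
  [11, 5]

Each entry (A^⊗2)_ij equals the minimum over all length-2 walks i = v_0 → v_1 → … → v_2 = j of Σ_t A[v_t][v_{t+1}]. For example, for (i, j) = (0, 1) we minimise over 2 possible intermediate vertex sequences; the minimum is 6, attained along the walk 0 → 0 → 1.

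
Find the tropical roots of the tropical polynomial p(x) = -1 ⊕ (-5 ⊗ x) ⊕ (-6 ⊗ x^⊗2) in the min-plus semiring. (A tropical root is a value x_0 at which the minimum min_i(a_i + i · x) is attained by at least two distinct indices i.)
Roots: {1, 4}

Each tropical root is a break point of the lower envelope of the lines y = a_i + i · x (there are 3 lines, with slopes 0, 1, ..., 2). Only the lines that attain the minimum somewhere contribute to roots; other lines are dominated. Here the surviving (envelope) indices are i = 2, i = 1, i = 0.
Intersections between consecutive envelope lines give the roots: for adjacent envelope indices i < j the intersection is x = (a_i − a_j) / (j − i). Reading off the sorted break points: {1, 4}.
Verification: at each break x_0, at least two indices attain the minimum of min_i(a_i + i · x_0).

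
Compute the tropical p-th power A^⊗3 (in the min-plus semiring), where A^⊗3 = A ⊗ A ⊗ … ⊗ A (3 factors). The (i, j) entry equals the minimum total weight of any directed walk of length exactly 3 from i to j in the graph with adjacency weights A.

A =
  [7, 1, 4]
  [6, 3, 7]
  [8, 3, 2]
A^⊗3 =
  [10, 7, 8]
  [12, 9, 11]
  [11, 7, 6]

Each entry (A^⊗3)_ij equals the minimum over all length-3 walks i = v_0 → v_1 → … → v_3 = j of Σ_t A[v_t][v_{t+1}]. For example, for (i, j) = (0, 2) we minimise over 9 possible intermediate vertex sequences; the minimum is 8, attained along the walk 0 → 2 → 2 → 2.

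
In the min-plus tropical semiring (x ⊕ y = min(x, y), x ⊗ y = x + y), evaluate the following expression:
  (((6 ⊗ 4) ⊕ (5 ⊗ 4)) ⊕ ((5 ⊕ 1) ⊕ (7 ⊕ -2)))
(((6 ⊗ 4) ⊕ (5 ⊗ 4)) ⊕ ((5 ⊕ 1) ⊕ (7 ⊕ -2))) = -2

Expand innermost to outermost. Recall ⊕ takes the minimum of its arguments and ⊗ takes their sum. Working out the expression (((6 ⊗ 4) ⊕ (5 ⊗ 4)) ⊕ ((5 ⊕ 1) ⊕ (7 ⊕ -2))) gives -2.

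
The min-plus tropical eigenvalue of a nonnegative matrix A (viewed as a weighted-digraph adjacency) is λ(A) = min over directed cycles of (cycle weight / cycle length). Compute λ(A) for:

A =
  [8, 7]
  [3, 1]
λ(A) = 1

Enumerate directed cycles and compute their means (weight / length). Sample:
  cycle 0 → 0: weight = 8, length = 1, mean = 8/1 ≈ 8.000
  cycle 1 → 1: weight = 1, length = 1, mean = 1/1 ≈ 1.000
  cycle 0 → 1 → 0: weight = 10, length = 2, mean = 10/2 ≈ 5.000
  cycle 1 → 0 → 1: weight = 10, length = 2, mean = 10/2 ≈ 5.000
Minimum mean = 1.000, attained e.g. along the cycle 1 → 1 with weight 1 and length 1. So λ(A) = 1/1 = 1.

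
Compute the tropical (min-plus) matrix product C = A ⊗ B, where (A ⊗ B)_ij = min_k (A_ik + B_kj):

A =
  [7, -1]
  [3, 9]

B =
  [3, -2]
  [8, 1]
A ⊗ B =
  [7, 0]
  [6, 1]

Apply the min-plus product entry-by-entry:
  C[0][0] = min over k of (A[0][0] + B[0][0] = 7 + 3 = 10, A[0][1] + B[1][0] = -1 + 8 = 7) = 7 (attained at k = 1)
  C[0][1] = min over k of (A[0][0] + B[0][1] = 7 + -2 = 5, A[0][1] + B[1][1] = -1 + 1 = 0) = 0 (attained at k = 1)
  C[1][0] = min over k of (A[1][0] + B[0][0] = 3 + 3 = 6, A[1][1] + B[1][0] = 9 + 8 = 17) = 6 (attained at k = 0)
  C[1][1] = min over k of (A[1][0] + B[0][1] = 3 + -2 = 1, A[1][1] + B[1][1] = 9 + 1 = 10) = 1 (attained at k = 0)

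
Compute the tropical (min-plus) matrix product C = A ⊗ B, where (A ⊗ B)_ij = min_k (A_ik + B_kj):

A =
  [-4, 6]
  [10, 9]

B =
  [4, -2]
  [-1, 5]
A ⊗ B =
  [0, -6]
  [8, 8]

Apply the min-plus product entry-by-entry:
  C[0][0] = min over k of (A[0][0] + B[0][0] = -4 + 4 = 0, A[0][1] + B[1][0] = 6 + -1 = 5) = 0 (attained at k = 0)
  C[0][1] = min over k of (A[0][0] + B[0][1] = -4 + -2 = -6, A[0][1] + B[1][1] = 6 + 5 = 11) = -6 (attained at k = 0)
  C[1][0] = min over k of (A[1][0] + B[0][0] = 10 + 4 = 14, A[1][1] + B[1][0] = 9 + -1 = 8) = 8 (attained at k = 1)
  C[1][1] = min over k of (A[1][0] + B[0][1] = 10 + -2 = 8, A[1][1] + B[1][1] = 9 + 5 = 14) = 8 (attained at k = 0)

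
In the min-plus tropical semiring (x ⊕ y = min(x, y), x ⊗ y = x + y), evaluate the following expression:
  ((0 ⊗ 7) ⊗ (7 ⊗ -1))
((0 ⊗ 7) ⊗ (7 ⊗ -1)) = 13

Expand innermost to outermost. Recall ⊕ takes the minimum of its arguments and ⊗ takes their sum. Working out the expression ((0 ⊗ 7) ⊗ (7 ⊗ -1)) gives 13.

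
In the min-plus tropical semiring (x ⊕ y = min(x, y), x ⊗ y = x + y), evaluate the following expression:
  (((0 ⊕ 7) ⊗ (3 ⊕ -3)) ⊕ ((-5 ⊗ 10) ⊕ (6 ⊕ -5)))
(((0 ⊕ 7) ⊗ (3 ⊕ -3)) ⊕ ((-5 ⊗ 10) ⊕ (6 ⊕ -5))) = -5

Expand innermost to outermost. Recall ⊕ takes the minimum of its arguments and ⊗ takes their sum. Working out the expression (((0 ⊕ 7) ⊗ (3 ⊕ -3)) ⊕ ((-5 ⊗ 10) ⊕ (6 ⊕ -5))) gives -5.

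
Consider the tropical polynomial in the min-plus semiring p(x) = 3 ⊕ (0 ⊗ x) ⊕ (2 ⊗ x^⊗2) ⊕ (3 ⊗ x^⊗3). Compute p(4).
p(4) = 3

A tropical monomial a ⊗ x^⊗i evaluates to a + i · x. Evaluating each term at x = 4:
  Term 0 contributes 3 + 0 · 4 = 3
  Term 1 contributes 0 + 1 · 4 = 4
  Term 2 contributes 2 + 2 · 4 = 10
  Term 3 contributes 3 + 3 · 4 = 15
p(4) = ⊕ of these = min[3, 4, 10, 15] = 3.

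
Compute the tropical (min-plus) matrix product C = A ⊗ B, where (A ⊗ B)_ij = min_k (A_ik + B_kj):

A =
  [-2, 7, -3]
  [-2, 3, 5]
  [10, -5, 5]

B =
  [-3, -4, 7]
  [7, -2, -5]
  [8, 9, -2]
A ⊗ B =
  [-5, -6, -5]
  [-5, -6, -2]
  [2, -7, -10]

Apply the min-plus product entry-by-entry:
  C[0][0] = min over k of (A[0][0] + B[0][0] = -2 + -3 = -5, A[0][1] + B[1][0] = 7 + 7 = 14, A[0][2] + B[2][0] = -3 + 8 = 5) = -5 (attained at k = 0)
  C[0][1] = min over k of (A[0][0] + B[0][1] = -2 + -4 = -6, A[0][1] + B[1][1] = 7 + -2 = 5, A[0][2] + B[2][1] = -3 + 9 = 6) = -6 (attained at k = 0)
  C[0][2] = min over k of (A[0][0] + B[0][2] = -2 + 7 = 5, A[0][1] + B[1][2] = 7 + -5 = 2, A[0][2] + B[2][2] = -3 + -2 = -5) = -5 (attained at k = 2)
  C[1][0] = min over k of (A[1][0] + B[0][0] = -2 + -3 = -5, A[1][1] + B[1][0] = 3 + 7 = 10, A[1][2] + B[2][0] = 5 + 8 = 13) = -5 (attained at k = 0)
  C[1][1] = min over k of (A[1][0] + B[0][1] = -2 + -4 = -6, A[1][1] + B[1][1] = 3 + -2 = 1, A[1][2] + B[2][1] = 5 + 9 = 14) = -6 (attained at k = 0)
  C[1][2] = min over k of (A[1][0] + B[0][2] = -2 + 7 = 5, A[1][1] + B[1][2] = 3 + -5 = -2, A[1][2] + B[2][2] = 5 + -2 = 3) = -2 (attained at k = 1)
  C[2][0] = min over k of (A[2][0] + B[0][0] = 10 + -3 = 7, A[2][1] + B[1][0] = -5 + 7 = 2, A[2][2] + B[2][0] = 5 + 8 = 13) = 2 (attained at k = 1)
  C[2][1] = min over k of (A[2][0] + B[0][1] = 10 + -4 = 6, A[2][1] + B[1][1] = -5 + -2 = -7, A[2][2] + B[2][1] = 5 + 9 = 14) = -7 (attained at k = 1)
  C[2][2] = min over k of (A[2][0] + B[0][2] = 10 + 7 = 17, A[2][1] + B[1][2] = -5 + -5 = -10, A[2][2] + B[2][2] = 5 + -2 = 3) = -10 (attained at k = 1)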